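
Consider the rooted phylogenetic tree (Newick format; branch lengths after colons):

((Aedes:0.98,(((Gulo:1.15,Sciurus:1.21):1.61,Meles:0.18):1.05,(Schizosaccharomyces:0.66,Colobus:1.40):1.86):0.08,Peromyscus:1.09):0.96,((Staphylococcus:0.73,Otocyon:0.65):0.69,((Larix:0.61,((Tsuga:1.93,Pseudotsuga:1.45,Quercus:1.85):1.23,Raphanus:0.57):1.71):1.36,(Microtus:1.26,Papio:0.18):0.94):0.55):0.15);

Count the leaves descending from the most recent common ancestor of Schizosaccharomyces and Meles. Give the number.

The MRCA of Schizosaccharomyces and Meles is the node subtending (((Gulo,Sciurus),Meles),(Schizosaccharomyces,Colobus)).
That clade contains 5 terminal taxa: Colobus, Gulo, Meles, Schizosaccharomyces, Sciurus.

5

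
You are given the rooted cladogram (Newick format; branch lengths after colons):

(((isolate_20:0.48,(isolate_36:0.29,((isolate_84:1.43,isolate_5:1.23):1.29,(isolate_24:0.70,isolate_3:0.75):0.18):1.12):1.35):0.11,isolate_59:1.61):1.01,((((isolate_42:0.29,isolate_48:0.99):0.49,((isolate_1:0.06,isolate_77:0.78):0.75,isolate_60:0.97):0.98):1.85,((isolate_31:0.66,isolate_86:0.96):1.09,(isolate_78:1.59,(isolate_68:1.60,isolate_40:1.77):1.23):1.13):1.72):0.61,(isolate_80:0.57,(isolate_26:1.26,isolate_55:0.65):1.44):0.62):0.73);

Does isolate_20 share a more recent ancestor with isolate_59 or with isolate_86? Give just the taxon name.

isolate_59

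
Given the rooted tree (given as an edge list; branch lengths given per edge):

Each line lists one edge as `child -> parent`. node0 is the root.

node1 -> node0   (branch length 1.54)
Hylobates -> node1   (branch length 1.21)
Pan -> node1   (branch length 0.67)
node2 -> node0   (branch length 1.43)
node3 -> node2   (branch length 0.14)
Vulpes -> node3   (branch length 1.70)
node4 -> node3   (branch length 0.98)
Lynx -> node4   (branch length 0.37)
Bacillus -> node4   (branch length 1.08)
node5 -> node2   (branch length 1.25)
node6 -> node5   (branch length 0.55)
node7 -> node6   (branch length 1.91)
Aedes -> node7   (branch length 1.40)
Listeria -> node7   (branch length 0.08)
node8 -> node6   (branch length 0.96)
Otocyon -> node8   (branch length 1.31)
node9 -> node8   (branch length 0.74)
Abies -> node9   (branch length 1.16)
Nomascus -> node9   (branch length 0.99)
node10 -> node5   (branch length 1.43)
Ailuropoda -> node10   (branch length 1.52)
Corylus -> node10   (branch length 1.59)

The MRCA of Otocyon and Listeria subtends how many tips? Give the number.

The MRCA of Otocyon and Listeria is the node subtending ((Aedes,Listeria),(Otocyon,(Abies,Nomascus))).
That clade contains 5 terminal taxa: Abies, Aedes, Listeria, Nomascus, Otocyon.

5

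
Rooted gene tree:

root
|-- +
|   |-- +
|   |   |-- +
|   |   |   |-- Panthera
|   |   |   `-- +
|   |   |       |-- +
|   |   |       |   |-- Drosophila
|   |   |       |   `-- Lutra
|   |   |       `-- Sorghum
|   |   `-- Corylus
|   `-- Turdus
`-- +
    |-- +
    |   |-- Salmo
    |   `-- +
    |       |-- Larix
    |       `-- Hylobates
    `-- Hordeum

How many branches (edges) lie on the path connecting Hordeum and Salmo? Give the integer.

3

The MRCA of Hordeum and Salmo is the node subtending ((Salmo,(Larix,Hylobates)),Hordeum).
From Hordeum up to that node: 1 branch. From Salmo up to the same node: 2 branches. Total: 1 + 2 = 3.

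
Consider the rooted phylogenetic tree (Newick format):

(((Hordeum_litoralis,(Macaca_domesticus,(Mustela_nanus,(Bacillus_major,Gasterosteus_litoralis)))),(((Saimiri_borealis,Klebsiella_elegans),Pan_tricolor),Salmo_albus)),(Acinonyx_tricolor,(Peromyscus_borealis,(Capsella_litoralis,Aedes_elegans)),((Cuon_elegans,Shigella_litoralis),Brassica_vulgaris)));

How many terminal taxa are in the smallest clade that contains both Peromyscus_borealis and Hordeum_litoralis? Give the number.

16

The MRCA of Peromyscus_borealis and Hordeum_litoralis is the root, so the clade is the entire tree.
That clade contains 16 terminal taxa: Acinonyx_tricolor, Aedes_elegans, Bacillus_major, Brassica_vulgaris, Capsella_litoralis, Cuon_elegans, Gasterosteus_litoralis, Hordeum_litoralis, Klebsiella_elegans, Macaca_domesticus, Mustela_nanus, Pan_tricolor, Peromyscus_borealis, Saimiri_borealis, Salmo_albus, Shigella_litoralis.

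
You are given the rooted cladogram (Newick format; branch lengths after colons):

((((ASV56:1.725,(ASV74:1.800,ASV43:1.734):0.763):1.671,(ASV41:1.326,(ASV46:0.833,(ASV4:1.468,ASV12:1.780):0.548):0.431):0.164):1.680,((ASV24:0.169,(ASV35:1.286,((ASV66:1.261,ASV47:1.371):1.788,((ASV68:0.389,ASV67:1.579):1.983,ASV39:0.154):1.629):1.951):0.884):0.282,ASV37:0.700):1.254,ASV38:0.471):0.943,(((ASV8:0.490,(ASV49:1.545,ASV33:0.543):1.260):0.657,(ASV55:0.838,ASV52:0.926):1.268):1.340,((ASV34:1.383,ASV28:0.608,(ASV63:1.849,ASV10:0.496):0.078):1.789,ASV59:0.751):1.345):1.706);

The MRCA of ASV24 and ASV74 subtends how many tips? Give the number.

16

The MRCA of ASV24 and ASV74 is the node subtending (((ASV56,(ASV74,ASV43)),(ASV41,(ASV46,(ASV4,ASV12)))),((ASV24,(ASV35,((ASV66,ASV47),((ASV68,ASV67),ASV39)))),ASV37),ASV38).
That clade contains 16 terminal taxa: ASV12, ASV24, ASV35, ASV37, ASV38, ASV39, ASV4, ASV41, ASV43, ASV46, ASV47, ASV56, ASV66, ASV67, ASV68, ASV74.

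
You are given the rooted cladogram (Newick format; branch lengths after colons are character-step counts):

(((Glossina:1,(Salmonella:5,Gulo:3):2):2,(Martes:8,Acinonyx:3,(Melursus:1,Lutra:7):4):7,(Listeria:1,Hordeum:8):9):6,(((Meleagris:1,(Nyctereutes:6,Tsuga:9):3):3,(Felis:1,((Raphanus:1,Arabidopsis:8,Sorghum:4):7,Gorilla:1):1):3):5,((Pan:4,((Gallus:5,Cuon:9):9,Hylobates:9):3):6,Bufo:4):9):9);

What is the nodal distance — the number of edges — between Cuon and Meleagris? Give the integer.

8

The MRCA of Cuon and Meleagris is the node subtending (((Meleagris,(Nyctereutes,Tsuga)),(Felis,((Raphanus,Arabidopsis,Sorghum),Gorilla))),((Pan,((Gallus,Cuon),Hylobates)),Bufo)).
From Cuon up to that node: 5 branches. From Meleagris up to the same node: 3 branches. Total: 5 + 3 = 8.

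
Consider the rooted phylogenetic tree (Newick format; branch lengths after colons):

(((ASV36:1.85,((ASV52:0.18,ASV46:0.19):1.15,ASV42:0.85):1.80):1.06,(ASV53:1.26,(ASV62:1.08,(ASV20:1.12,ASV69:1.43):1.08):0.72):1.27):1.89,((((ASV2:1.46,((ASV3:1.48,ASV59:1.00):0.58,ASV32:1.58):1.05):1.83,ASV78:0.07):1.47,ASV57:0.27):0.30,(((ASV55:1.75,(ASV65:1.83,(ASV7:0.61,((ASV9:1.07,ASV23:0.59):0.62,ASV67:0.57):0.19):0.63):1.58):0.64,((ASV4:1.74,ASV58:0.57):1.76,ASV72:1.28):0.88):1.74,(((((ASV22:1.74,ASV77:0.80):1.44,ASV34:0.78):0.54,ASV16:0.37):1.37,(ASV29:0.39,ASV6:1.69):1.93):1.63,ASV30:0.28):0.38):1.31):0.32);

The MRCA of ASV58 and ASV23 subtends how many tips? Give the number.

The MRCA of ASV58 and ASV23 is the node subtending ((ASV55,(ASV65,(ASV7,((ASV9,ASV23),ASV67)))),((ASV4,ASV58),ASV72)).
That clade contains 9 terminal taxa: ASV23, ASV4, ASV55, ASV58, ASV65, ASV67, ASV7, ASV72, ASV9.

9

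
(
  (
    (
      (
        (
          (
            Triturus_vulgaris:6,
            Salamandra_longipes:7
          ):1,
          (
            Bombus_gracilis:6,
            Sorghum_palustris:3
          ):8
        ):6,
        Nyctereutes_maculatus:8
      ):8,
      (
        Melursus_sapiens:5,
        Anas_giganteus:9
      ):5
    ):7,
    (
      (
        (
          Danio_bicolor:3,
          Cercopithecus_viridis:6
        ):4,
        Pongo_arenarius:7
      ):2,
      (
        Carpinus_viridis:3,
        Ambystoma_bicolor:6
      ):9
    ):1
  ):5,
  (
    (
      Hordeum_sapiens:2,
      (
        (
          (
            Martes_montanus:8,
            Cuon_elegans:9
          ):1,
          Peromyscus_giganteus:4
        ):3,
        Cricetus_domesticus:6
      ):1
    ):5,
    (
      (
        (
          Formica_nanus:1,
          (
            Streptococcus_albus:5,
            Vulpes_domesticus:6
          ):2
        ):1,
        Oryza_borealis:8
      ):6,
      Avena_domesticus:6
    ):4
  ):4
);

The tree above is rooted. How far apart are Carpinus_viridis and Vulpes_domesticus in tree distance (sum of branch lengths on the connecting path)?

The path runs Carpinus_viridis → … → MRCA → … → Vulpes_domesticus; the MRCA is the root of the tree.
Branch lengths along that path: 3 + 9 + 1 + 5 + 4 + 4 + 6 + 1 + 2 + 6 = 41.

41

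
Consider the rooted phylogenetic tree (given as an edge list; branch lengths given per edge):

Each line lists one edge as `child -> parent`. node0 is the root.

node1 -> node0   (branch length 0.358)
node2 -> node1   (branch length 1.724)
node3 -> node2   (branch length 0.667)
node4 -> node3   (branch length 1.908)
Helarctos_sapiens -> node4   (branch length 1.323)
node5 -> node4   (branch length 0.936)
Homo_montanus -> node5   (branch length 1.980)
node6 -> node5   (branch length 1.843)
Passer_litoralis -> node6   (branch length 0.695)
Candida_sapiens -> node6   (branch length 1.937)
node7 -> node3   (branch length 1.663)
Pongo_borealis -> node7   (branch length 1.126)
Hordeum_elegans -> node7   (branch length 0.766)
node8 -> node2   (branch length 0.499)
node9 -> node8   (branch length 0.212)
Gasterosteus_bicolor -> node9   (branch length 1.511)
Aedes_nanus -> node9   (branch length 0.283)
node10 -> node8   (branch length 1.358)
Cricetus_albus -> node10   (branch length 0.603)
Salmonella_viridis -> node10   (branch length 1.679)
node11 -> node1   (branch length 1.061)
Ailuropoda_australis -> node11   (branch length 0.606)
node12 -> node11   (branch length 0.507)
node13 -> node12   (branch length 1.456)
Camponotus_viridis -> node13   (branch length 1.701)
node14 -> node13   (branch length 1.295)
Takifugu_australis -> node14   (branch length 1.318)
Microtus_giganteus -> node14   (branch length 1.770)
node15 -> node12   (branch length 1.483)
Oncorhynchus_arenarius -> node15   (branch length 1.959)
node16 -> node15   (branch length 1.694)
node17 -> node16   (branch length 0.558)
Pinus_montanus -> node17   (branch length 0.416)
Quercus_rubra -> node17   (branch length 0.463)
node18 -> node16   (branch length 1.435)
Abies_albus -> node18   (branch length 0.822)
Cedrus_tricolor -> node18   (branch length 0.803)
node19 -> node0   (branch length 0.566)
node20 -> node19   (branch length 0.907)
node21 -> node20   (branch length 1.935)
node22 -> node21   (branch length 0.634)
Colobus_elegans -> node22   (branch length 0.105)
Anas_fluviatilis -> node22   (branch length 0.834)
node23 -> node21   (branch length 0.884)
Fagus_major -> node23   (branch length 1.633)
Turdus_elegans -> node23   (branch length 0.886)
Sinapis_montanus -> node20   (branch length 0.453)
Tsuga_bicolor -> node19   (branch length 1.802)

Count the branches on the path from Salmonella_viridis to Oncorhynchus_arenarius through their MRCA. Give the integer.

The MRCA of Salmonella_viridis and Oncorhynchus_arenarius is the node subtending ((((Helarctos_sapiens,(Homo_montanus,(Passer_litoralis,Candida_sapiens))),(Pongo_borealis,Hordeum_elegans)),((Gasterosteus_bicolor,Aedes_nanus),(Cricetus_albus,Salmonella_viridis))),(Ailuropoda_australis,((Camponotus_viridis,(Takifugu_australis,Microtus_giganteus)),(Oncorhynchus_arenarius,((Pinus_montanus,Quercus_rubra),(Abies_albus,Cedrus_tricolor)))))).
From Salmonella_viridis up to that node: 4 branches. From Oncorhynchus_arenarius up to the same node: 4 branches. Total: 4 + 4 = 8.

8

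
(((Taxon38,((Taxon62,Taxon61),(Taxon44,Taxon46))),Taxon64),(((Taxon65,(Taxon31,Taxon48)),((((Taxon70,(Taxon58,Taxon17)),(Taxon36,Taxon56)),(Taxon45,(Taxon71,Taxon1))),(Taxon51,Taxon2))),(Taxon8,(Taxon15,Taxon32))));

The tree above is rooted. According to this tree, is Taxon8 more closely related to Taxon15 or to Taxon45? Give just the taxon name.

Taxon15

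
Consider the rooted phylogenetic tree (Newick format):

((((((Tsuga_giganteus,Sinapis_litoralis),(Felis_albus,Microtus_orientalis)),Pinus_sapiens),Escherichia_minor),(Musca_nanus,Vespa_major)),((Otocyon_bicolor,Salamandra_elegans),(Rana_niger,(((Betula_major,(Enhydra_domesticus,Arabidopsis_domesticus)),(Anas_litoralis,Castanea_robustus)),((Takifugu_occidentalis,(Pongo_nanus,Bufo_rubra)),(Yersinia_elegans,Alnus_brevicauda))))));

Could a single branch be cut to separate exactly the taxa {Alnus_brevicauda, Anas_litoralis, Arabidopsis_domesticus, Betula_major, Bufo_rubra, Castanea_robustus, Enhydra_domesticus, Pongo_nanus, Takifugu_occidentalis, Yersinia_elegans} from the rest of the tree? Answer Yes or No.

Yes

The most recent common ancestor of these taxa subtends (((Betula_major,(Enhydra_domesticus,Arabidopsis_domesticus)),(Anas_litoralis,Castanea_robustus)),((Takifugu_occidentalis,(Pongo_nanus,Bufo_rubra)),(Yersinia_elegans,Alnus_brevicauda))).
That clade has exactly 10 tips — every listed taxon and nothing else — so the group is monophyletic.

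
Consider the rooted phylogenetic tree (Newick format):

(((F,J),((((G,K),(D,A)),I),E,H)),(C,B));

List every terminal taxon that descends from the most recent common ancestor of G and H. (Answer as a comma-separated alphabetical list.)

Tracing G: it sits inside (G,K).
Tracing H: it sits inside ((((G,K),(D,A)),I),E,H).
The smallest clade enclosing both is ((((G,K),(D,A)),I),E,H); the answer is its 7 terminal taxa in alphabetical order.

A, D, E, G, H, I, K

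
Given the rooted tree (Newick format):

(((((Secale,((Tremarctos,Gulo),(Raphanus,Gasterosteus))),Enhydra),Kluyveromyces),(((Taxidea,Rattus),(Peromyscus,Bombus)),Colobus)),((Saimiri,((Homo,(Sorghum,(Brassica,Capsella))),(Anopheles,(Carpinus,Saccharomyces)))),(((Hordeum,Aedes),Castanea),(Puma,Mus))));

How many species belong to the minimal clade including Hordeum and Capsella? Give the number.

13

The MRCA of Hordeum and Capsella is the node subtending ((Saimiri,((Homo,(Sorghum,(Brassica,Capsella))),(Anopheles,(Carpinus,Saccharomyces)))),(((Hordeum,Aedes),Castanea),(Puma,Mus))).
That clade contains 13 terminal taxa: Aedes, Anopheles, Brassica, Capsella, Carpinus, Castanea, Homo, Hordeum, Mus, Puma, Saccharomyces, Saimiri, Sorghum.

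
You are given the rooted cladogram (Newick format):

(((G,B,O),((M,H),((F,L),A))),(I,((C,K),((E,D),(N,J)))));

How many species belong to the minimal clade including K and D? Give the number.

6

The MRCA of K and D is the node subtending ((C,K),((E,D),(N,J))).
That clade contains 6 terminal taxa: C, D, E, J, K, N.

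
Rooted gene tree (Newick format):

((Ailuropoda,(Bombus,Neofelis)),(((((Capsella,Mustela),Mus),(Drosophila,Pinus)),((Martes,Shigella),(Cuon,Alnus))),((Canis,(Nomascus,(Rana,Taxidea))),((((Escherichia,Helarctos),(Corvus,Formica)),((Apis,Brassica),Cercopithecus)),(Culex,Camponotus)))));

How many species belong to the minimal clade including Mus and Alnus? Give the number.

9

The MRCA of Mus and Alnus is the node subtending ((((Capsella,Mustela),Mus),(Drosophila,Pinus)),((Martes,Shigella),(Cuon,Alnus))).
That clade contains 9 terminal taxa: Alnus, Capsella, Cuon, Drosophila, Martes, Mus, Mustela, Pinus, Shigella.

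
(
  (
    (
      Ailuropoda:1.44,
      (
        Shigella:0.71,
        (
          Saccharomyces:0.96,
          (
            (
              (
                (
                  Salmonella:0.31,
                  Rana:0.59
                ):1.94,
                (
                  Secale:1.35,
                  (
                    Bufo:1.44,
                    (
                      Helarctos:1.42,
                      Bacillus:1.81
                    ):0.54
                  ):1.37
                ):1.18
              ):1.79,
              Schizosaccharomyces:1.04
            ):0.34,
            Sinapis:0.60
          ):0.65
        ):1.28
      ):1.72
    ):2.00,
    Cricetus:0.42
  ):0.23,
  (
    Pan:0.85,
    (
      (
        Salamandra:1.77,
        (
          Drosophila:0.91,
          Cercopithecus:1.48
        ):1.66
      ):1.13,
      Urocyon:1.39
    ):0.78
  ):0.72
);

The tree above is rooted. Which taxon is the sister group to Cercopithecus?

Drosophila

Cercopithecus attaches to the tree at the node subtending (Drosophila,Cercopithecus).
The other lineage descending from that same node — the sister group — is the single tip Drosophila.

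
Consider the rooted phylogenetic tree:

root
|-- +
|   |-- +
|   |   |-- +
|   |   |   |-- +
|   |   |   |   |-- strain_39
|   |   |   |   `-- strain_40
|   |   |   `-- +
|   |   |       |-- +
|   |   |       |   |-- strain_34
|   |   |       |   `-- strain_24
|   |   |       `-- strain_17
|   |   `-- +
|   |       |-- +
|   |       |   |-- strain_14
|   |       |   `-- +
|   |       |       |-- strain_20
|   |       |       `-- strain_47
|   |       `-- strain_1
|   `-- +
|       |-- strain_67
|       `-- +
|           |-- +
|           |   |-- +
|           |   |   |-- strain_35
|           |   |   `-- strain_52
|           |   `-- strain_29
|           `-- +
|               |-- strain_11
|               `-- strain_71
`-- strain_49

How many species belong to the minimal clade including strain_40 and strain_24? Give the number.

5

The MRCA of strain_40 and strain_24 is the node subtending ((strain_39,strain_40),((strain_34,strain_24),strain_17)).
That clade contains 5 terminal taxa: strain_17, strain_24, strain_34, strain_39, strain_40.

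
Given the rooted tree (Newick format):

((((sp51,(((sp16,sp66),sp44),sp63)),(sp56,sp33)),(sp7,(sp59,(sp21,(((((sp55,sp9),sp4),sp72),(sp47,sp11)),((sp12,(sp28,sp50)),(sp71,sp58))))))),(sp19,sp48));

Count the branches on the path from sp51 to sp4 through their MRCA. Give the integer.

11

The MRCA of sp51 and sp4 is the node subtending (((sp51,(((sp16,sp66),sp44),sp63)),(sp56,sp33)),(sp7,(sp59,(sp21,(((((sp55,sp9),sp4),sp72),(sp47,sp11)),((sp12,(sp28,sp50)),(sp71,sp58))))))).
From sp51 up to that node: 3 branches. From sp4 up to the same node: 8 branches. Total: 3 + 8 = 11.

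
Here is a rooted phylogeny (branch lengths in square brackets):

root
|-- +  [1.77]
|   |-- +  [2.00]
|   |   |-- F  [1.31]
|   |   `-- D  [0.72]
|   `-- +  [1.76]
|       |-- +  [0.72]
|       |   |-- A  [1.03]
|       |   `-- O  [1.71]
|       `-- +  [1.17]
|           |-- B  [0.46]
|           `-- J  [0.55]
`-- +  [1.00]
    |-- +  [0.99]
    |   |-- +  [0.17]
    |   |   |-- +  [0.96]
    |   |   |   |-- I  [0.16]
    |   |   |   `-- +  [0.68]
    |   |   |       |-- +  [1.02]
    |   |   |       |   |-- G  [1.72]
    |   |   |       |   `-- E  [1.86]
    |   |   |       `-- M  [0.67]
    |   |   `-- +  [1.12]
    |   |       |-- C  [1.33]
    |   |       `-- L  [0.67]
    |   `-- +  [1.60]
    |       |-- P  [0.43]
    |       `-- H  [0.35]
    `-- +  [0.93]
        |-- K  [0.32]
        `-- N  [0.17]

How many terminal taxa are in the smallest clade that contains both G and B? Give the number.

The MRCA of G and B is the root, so the clade is the entire tree.
That clade contains 16 terminal taxa: A, B, C, D, E, F, G, H, I, J, K, L, M, N, O, P.

16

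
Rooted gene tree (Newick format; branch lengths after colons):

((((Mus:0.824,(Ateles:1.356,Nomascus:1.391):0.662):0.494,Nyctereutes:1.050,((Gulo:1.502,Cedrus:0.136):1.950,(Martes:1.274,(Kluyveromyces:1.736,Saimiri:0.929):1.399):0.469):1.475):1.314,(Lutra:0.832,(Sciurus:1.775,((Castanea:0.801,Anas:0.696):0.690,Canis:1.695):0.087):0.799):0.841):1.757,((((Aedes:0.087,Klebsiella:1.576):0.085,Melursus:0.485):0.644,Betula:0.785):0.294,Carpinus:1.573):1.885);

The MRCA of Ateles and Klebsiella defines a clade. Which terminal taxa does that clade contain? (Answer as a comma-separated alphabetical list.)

Aedes, Anas, Ateles, Betula, Canis, Carpinus, Castanea, Cedrus, Gulo, Klebsiella, Kluyveromyces, Lutra, Martes, Melursus, Mus, Nomascus, Nyctereutes, Saimiri, Sciurus

Tracing Ateles: it sits inside (Ateles,Nomascus).
Tracing Klebsiella: it sits inside (Aedes,Klebsiella).
The smallest clade enclosing both is the whole tree (their MRCA is the root), so the answer is all 19 tips in alphabetical order.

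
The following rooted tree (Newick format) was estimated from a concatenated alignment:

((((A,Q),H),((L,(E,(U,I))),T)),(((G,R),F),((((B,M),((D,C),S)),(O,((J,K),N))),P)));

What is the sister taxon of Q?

Q attaches to the tree at the node subtending (A,Q).
The other lineage descending from that same node — the sister group — is the single tip A.

A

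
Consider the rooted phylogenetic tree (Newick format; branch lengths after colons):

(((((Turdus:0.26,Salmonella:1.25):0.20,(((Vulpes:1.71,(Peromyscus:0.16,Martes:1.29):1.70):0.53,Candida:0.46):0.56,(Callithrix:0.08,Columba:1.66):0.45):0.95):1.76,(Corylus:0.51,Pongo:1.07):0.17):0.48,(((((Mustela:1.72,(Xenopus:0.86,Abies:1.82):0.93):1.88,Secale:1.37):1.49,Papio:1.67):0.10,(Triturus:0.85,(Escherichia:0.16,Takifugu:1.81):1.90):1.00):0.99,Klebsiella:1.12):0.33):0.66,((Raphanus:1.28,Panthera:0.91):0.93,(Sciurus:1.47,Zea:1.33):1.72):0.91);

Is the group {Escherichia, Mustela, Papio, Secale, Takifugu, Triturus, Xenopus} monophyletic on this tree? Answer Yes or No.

No

The MRCA of the listed taxa subtends ((((Mustela,(Xenopus,Abies)),Secale),Papio),(Triturus,(Escherichia,Takifugu))).
That clade also contains Abies, which is not in the proposed group, so the group is not monophyletic.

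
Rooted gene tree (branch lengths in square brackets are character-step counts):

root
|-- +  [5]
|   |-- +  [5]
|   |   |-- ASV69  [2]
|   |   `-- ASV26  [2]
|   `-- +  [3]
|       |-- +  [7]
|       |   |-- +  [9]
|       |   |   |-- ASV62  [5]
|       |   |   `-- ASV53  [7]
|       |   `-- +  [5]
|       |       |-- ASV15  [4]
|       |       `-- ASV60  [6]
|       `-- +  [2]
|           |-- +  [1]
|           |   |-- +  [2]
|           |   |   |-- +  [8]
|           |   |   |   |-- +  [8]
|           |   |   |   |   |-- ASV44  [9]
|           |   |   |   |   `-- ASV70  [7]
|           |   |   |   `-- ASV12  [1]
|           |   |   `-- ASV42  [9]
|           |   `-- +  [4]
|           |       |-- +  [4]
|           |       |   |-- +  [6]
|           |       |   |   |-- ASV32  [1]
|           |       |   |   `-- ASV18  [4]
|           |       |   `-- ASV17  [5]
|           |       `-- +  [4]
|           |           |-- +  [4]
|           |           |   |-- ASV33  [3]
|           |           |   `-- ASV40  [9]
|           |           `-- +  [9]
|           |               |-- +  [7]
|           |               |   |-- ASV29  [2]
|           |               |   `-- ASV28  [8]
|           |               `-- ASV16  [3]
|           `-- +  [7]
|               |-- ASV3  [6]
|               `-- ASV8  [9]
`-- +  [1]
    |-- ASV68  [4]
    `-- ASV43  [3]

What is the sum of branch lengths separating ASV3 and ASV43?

The path runs ASV3 → … → MRCA → … → ASV43; the MRCA is the root of the tree.
Branch lengths along that path: 6 + 7 + 2 + 3 + 5 + 1 + 3 = 27.

27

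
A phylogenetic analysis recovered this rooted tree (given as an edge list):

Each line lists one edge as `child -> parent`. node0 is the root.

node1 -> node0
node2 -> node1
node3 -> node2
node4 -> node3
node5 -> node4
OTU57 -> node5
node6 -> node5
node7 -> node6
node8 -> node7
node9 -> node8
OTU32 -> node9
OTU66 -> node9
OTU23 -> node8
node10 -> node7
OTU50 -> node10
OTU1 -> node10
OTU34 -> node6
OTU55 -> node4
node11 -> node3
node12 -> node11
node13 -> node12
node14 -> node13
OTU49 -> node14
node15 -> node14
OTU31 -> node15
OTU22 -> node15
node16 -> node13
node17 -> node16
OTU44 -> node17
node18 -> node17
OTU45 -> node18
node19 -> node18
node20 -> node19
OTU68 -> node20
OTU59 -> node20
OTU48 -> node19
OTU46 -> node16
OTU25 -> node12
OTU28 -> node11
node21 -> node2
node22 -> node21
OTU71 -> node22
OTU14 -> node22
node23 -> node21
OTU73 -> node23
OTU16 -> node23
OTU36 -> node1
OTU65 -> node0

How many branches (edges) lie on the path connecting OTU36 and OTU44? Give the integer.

9

The MRCA of OTU36 and OTU44 is the node subtending (((((OTU57,((((OTU32,OTU66),OTU23),(OTU50,OTU1)),OTU34)),OTU55),((((OTU49,(OTU31,OTU22)),((OTU44,(OTU45,((OTU68,OTU59),OTU48))),OTU46)),OTU25),OTU28)),((OTU71,OTU14),(OTU73,OTU16))),OTU36).
From OTU36 up to that node: 1 branch. From OTU44 up to the same node: 8 branches. Total: 1 + 8 = 9.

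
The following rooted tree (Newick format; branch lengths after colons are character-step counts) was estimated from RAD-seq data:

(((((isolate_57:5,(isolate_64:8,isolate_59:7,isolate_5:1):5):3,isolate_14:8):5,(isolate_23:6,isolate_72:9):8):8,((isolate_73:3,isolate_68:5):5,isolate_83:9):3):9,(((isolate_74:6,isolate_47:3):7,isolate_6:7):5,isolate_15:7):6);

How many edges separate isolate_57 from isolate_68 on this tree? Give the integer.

7

The MRCA of isolate_57 and isolate_68 is the node subtending ((((isolate_57,(isolate_64,isolate_59,isolate_5)),isolate_14),(isolate_23,isolate_72)),((isolate_73,isolate_68),isolate_83)).
From isolate_57 up to that node: 4 branches. From isolate_68 up to the same node: 3 branches. Total: 4 + 3 = 7.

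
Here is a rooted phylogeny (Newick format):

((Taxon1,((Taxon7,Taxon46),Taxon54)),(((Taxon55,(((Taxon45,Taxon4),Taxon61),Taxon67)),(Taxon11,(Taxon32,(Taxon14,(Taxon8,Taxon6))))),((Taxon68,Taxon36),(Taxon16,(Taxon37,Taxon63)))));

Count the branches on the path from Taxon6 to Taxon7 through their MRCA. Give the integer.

The MRCA of Taxon6 and Taxon7 is the root of the tree.
From Taxon6 up to that node: 7 branches. From Taxon7 up to the same node: 4 branches. Total: 7 + 4 = 11.

11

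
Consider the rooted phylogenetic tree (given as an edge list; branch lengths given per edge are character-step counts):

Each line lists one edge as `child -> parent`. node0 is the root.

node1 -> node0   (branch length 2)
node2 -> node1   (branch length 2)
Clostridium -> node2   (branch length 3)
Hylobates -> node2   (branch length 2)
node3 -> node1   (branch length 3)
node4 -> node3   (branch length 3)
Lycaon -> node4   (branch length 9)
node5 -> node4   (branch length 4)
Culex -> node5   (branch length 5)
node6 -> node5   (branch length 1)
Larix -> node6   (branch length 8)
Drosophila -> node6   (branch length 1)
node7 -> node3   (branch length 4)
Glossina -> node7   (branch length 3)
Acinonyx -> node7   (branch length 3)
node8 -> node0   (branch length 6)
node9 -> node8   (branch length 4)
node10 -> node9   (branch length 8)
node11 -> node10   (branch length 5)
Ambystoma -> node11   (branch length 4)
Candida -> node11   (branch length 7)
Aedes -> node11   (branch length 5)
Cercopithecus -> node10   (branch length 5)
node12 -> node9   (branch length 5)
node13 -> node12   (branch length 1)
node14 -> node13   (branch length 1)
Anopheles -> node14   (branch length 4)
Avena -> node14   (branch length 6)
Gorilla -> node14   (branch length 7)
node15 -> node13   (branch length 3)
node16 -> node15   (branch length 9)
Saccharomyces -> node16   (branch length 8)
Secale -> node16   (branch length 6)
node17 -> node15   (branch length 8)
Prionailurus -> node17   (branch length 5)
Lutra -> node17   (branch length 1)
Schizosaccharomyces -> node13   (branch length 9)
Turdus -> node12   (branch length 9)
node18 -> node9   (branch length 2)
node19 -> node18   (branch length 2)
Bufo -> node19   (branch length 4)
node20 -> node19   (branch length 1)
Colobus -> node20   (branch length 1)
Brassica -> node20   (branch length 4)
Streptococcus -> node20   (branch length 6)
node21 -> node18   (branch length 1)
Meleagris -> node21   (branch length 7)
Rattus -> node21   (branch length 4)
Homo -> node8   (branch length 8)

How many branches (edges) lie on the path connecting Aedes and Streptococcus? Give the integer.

7

The MRCA of Aedes and Streptococcus is the node subtending (((Ambystoma,Candida,Aedes),Cercopithecus),(((Anopheles,Avena,Gorilla),((Saccharomyces,Secale),(Prionailurus,Lutra)),Schizosaccharomyces),Turdus),((Bufo,(Colobus,Brassica,Streptococcus)),(Meleagris,Rattus))).
From Aedes up to that node: 3 branches. From Streptococcus up to the same node: 4 branches. Total: 3 + 4 = 7.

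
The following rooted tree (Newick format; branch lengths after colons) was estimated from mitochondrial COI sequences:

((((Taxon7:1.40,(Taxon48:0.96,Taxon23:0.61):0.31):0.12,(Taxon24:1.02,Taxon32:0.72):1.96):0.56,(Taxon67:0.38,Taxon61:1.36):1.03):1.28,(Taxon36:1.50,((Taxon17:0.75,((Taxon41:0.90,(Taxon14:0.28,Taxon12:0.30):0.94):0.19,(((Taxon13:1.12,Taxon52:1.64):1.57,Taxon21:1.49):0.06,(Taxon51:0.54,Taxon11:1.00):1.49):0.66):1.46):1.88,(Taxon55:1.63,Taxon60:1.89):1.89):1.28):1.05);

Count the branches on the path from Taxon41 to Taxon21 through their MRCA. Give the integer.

5

The MRCA of Taxon41 and Taxon21 is the node subtending ((Taxon41,(Taxon14,Taxon12)),(((Taxon13,Taxon52),Taxon21),(Taxon51,Taxon11))).
From Taxon41 up to that node: 2 branches. From Taxon21 up to the same node: 3 branches. Total: 2 + 3 = 5.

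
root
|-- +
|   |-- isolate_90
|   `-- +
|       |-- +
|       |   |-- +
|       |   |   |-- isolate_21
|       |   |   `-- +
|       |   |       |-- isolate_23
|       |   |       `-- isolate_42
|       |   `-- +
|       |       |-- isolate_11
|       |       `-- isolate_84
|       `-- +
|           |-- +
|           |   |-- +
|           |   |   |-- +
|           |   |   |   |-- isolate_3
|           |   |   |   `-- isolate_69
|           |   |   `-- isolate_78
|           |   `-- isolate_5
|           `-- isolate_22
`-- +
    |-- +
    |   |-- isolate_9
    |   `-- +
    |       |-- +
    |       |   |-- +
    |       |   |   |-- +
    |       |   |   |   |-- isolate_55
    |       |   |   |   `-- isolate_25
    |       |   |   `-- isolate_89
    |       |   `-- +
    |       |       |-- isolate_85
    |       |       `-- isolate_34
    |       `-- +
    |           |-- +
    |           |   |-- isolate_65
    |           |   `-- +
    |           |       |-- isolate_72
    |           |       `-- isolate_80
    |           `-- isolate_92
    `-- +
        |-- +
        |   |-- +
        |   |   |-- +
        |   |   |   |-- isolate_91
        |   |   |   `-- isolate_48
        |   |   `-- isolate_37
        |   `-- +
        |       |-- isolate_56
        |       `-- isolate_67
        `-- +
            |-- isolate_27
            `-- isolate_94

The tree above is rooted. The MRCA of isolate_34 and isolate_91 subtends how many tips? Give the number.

The MRCA of isolate_34 and isolate_91 is the node subtending ((isolate_9,((((isolate_55,isolate_25),isolate_89),(isolate_85,isolate_34)),((isolate_65,(isolate_72,isolate_80)),isolate_92))),((((isolate_91,isolate_48),isolate_37),(isolate_56,isolate_67)),(isolate_27,isolate_94))).
That clade contains 17 terminal taxa: isolate_25, isolate_27, isolate_34, isolate_37, isolate_48, isolate_55, isolate_56, isolate_65, isolate_67, isolate_72, isolate_80, isolate_85, isolate_89, isolate_9, isolate_91, isolate_92, isolate_94.

17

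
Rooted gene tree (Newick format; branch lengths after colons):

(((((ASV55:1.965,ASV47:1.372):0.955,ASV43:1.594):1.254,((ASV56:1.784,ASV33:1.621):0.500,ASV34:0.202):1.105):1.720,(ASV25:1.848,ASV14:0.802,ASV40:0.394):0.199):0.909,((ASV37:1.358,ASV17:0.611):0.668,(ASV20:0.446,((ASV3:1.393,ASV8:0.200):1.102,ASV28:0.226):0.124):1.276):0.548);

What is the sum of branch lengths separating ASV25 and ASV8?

The path runs ASV25 → … → MRCA → … → ASV8; the MRCA is the root of the tree.
Branch lengths along that path: 1.848 + 0.199 + 0.909 + 0.548 + 1.276 + 0.124 + 1.102 + 0.200 = 6.206.

6.206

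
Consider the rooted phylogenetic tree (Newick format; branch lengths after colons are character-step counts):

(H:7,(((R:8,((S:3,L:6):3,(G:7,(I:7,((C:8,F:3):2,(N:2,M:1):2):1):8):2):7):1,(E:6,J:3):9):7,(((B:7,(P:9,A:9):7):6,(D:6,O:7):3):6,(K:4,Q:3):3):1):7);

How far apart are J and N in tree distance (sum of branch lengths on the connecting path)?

35

The path runs J → … → MRCA → … → N; the MRCA is the node subtending ((R,((S,L),(G,(I,((C,F),(N,M)))))),(E,J)).
Branch lengths along that path: 3 + 9 + 1 + 7 + 2 + 8 + 1 + 2 + 2 = 35.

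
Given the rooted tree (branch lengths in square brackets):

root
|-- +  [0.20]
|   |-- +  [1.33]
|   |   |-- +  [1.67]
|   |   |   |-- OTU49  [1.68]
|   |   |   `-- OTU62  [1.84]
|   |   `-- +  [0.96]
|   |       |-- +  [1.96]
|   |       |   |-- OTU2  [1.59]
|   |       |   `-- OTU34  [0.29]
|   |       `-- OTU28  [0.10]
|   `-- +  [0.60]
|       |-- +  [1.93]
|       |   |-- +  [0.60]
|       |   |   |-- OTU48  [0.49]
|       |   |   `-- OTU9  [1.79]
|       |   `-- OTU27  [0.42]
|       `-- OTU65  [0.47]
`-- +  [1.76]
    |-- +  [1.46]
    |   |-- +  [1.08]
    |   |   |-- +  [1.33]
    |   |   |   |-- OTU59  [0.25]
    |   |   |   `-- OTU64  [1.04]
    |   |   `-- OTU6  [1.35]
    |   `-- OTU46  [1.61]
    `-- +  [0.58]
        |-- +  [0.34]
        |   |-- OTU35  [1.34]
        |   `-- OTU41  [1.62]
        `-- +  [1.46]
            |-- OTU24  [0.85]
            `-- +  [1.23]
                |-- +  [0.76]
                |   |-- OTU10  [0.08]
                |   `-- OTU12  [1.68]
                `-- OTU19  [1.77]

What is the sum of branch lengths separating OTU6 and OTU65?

6.92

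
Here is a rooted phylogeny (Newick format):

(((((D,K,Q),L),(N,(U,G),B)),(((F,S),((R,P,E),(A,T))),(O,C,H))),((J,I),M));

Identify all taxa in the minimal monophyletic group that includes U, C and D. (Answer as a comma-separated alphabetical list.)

A, B, C, D, E, F, G, H, K, L, N, O, P, Q, R, S, T, U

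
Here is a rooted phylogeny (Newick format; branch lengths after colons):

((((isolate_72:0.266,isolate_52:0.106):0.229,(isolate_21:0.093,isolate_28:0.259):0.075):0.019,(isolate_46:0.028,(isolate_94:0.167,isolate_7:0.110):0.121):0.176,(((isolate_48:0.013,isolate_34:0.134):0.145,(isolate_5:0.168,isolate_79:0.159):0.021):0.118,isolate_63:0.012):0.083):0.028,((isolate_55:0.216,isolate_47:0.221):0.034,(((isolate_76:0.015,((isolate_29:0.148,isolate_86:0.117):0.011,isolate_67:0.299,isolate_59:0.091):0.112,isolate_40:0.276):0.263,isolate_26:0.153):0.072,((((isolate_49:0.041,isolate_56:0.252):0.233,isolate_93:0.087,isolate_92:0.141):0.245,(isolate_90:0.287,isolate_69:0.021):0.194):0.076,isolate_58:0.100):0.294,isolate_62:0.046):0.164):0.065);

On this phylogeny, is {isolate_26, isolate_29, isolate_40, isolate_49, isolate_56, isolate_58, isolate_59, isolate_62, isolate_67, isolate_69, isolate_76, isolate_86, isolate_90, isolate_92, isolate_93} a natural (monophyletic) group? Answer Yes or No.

Yes

The most recent common ancestor of these taxa subtends (((isolate_76,((isolate_29,isolate_86),isolate_67,isolate_59),isolate_40),isolate_26),((((isolate_49,isolate_56),isolate_93,isolate_92),(isolate_90,isolate_69)),isolate_58),isolate_62).
That clade has exactly 15 tips — every listed taxon and nothing else — so the group is monophyletic.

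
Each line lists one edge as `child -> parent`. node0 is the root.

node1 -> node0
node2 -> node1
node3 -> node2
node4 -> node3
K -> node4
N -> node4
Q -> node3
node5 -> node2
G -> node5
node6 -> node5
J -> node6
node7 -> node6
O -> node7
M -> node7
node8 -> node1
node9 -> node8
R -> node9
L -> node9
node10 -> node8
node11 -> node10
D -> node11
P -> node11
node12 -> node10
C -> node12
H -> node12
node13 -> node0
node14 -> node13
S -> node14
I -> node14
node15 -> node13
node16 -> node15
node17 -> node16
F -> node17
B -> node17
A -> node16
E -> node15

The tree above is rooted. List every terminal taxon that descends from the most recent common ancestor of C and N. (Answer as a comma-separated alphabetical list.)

C, D, G, H, J, K, L, M, N, O, P, Q, R

Tracing C: it sits inside (C,H).
Tracing N: it sits inside (K,N).
The smallest clade enclosing both is ((((K,N),Q),(G,(J,(O,M)))),((R,L),((D,P),(C,H)))); the answer is its 13 terminal taxa in alphabetical order.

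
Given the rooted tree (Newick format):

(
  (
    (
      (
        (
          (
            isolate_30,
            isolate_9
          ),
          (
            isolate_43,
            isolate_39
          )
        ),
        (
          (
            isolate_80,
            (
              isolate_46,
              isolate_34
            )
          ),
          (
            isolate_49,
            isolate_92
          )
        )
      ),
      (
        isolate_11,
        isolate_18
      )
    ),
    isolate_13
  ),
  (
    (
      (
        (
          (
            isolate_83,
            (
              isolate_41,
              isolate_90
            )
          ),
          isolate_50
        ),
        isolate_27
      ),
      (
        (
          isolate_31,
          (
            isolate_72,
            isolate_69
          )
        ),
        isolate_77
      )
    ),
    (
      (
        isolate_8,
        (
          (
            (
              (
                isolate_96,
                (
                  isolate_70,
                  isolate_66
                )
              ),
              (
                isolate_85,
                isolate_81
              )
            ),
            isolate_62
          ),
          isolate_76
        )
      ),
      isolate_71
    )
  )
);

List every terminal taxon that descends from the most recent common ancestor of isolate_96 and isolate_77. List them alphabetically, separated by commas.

isolate_27, isolate_31, isolate_41, isolate_50, isolate_62, isolate_66, isolate_69, isolate_70, isolate_71, isolate_72, isolate_76, isolate_77, isolate_8, isolate_81, isolate_83, isolate_85, isolate_90, isolate_96

Tracing isolate_96: it sits inside (isolate_96,(isolate_70,isolate_66)).
Tracing isolate_77: it sits inside ((isolate_31,(isolate_72,isolate_69)),isolate_77).
The smallest clade enclosing both is (((((isolate_83,(isolate_41,isolate_90)),isolate_50),isolate_27),((isolate_31,(isolate_72,isolate_69)),isolate_77)),((isolate_8,((((isolate_96,(isolate_70,isolate_66)),(isolate_85,isolate_81)),isolate_62),isolate_76)),isolate_71)); the answer is its 18 terminal taxa in alphabetical order.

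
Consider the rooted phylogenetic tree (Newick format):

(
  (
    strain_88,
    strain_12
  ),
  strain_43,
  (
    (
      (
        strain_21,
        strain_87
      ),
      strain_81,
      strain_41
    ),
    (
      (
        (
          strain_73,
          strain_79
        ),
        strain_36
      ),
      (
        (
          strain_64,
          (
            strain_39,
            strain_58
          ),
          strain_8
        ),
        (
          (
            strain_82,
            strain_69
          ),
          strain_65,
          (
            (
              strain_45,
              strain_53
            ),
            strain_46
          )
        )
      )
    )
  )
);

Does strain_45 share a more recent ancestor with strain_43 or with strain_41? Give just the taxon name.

The MRCA of strain_45 and strain_41 subtends (((strain_21,strain_87),strain_81,strain_41),(((strain_73,strain_79),strain_36),((strain_64,(strain_39,strain_58),strain_8),((strain_82,strain_69),strain_65,((strain_45,strain_53),strain_46))))) (17 taxa).
The MRCA of strain_45 and strain_43 is the root, subtending the entire tree (20 taxa).
The first is nested inside the second, so strain_45 shares a more recent common ancestor with strain_41.

strain_41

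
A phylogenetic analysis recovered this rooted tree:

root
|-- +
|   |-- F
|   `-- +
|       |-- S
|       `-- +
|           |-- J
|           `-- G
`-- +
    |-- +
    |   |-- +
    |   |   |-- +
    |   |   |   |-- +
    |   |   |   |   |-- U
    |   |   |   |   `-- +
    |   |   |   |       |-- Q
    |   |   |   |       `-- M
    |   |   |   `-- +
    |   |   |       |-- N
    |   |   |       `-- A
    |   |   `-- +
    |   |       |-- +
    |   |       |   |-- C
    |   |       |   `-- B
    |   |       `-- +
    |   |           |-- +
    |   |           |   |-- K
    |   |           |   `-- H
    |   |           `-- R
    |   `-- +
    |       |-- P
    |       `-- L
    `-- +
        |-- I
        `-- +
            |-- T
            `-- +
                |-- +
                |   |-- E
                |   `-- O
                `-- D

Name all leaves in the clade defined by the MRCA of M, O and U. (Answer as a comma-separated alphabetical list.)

A, B, C, D, E, H, I, K, L, M, N, O, P, Q, R, T, U

Tracing M: it sits inside (Q,M).
Tracing O: it sits inside (E,O).
Tracing U: it sits inside (U,(Q,M)).
The smallest clade enclosing all 3 is (((((U,(Q,M)),(N,A)),((C,B),((K,H),R))),(P,L)),(I,(T,((E,O),D)))); the answer is its 17 terminal taxa in alphabetical order.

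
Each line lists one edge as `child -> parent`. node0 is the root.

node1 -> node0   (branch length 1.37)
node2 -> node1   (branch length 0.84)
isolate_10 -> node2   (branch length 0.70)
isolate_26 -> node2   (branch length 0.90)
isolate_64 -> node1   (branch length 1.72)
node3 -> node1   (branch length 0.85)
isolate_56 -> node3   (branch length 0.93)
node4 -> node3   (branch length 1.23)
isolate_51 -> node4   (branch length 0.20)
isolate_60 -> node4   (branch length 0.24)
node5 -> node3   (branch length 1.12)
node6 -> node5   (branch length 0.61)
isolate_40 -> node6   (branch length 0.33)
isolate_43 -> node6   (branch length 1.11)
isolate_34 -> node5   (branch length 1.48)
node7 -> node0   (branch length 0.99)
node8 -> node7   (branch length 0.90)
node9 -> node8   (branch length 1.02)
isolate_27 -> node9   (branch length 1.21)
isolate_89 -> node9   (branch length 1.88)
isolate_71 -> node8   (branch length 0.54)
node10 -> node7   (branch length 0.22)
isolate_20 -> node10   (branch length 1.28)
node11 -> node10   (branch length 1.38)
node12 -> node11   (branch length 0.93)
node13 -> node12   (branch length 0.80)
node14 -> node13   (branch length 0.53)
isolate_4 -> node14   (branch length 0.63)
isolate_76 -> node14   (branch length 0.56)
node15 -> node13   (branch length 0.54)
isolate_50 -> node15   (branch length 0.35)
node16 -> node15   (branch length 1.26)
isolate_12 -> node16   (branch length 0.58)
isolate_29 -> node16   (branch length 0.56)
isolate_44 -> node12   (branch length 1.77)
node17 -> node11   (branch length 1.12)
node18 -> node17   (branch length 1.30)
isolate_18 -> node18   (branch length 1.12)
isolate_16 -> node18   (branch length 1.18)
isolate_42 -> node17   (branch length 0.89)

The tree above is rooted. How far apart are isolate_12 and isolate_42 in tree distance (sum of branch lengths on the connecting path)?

The path runs isolate_12 → … → MRCA → … → isolate_42; the MRCA is the node subtending ((((isolate_4,isolate_76),(isolate_50,(isolate_12,isolate_29))),isolate_44),((isolate_18,isolate_16),isolate_42)).
Branch lengths along that path: 0.58 + 1.26 + 0.54 + 0.80 + 0.93 + 1.12 + 0.89 = 6.12.

6.12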